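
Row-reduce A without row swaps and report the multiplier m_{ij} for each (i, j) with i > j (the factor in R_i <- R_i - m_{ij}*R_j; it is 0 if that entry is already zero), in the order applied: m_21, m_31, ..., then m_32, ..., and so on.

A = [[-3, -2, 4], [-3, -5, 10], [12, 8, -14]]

multipliers: 1, -4, 0

Forward elimination:
R2 <- R2 - (1)*R1:  [  0  -3   6 ]
R3 <- R3 - (-4)*R1:  [ 0  0  2 ]
R3: entry in column 2 is already 0 -> m_{32} = 0 (no row operation needed)
Multipliers (in order of application): m_{21} = 1, m_{31} = -4, m_{32} = 0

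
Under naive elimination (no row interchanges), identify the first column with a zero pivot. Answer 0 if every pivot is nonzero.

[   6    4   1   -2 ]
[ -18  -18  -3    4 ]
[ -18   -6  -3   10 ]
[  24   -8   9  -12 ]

Naive forward elimination:
R2 <- R2 - (-3)*R1:  [  0  -6   0  -2 ]
R3 <- R3 - (-3)*R1:  [ 0  6  0  4 ]
R4 <- R4 - (4)*R1:  [   0  -24    5   -4 ]
R3 <- R3 - (-1)*R2:  [ 0  0  0  2 ]
R4 <- R4 - (4)*R2:  [ 0  0  5  4 ]
Matrix at this point:
[ 6   4  1  -2 ]
[ 0  -6  0  -2 ]
[ 0   0  0   2 ]
[ 0   0  5   4 ]
Pivot entry (3,3) is zero but row 4 has 5 in column 3 -> naive elimination stops; a row interchange (e.g. R3 <-> R4) would be required here.

first zero-pivot column = 3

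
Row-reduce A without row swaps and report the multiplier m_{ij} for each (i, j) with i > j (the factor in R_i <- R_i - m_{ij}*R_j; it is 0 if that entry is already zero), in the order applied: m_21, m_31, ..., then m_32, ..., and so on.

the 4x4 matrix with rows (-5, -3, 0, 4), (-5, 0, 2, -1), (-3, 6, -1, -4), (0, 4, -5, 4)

multipliers: 1, 3/5, 0, 13/5, 4/3, 115/93

Forward elimination:
R2 <- R2 - (1)*R1:  [  0   3   2  -5 ]
R3 <- R3 - (3/5)*R1:  [     0   39/5     -1  -32/5 ]
R4: entry in column 1 is already 0 -> m_{41} = 0 (no row operation needed)
R3 <- R3 - (13/5)*R2:  [     0      0  -31/5   33/5 ]
R4 <- R4 - (4/3)*R2:  [     0      0  -23/3   32/3 ]
R4 <- R4 - (115/93)*R3:  [      0       0       0  233/93 ]
Multipliers (in order of application): m_{21} = 1, m_{31} = 3/5, m_{41} = 0, m_{32} = 13/5, m_{42} = 4/3, m_{43} = 115/93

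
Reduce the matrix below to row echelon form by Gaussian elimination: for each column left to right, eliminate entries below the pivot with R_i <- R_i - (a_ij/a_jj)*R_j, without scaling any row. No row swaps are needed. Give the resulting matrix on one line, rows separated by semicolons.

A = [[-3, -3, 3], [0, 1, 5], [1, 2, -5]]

Forward elimination:
R3 <- R3 - (-1/3)*R1:  [  0   1  -4 ]
R3 <- R3 - (1)*R2:  [  0   0  -9 ]
Row echelon form:
[ -3  -3   3 ]
[  0   1   5 ]
[  0   0  -9 ]

REF = [-3 -3 3; 0 1 5; 0 0 -9]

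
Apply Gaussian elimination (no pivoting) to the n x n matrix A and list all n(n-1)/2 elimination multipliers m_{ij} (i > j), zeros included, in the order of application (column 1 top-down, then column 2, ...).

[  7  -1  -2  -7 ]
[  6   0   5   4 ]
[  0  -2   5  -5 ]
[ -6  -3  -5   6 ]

Forward elimination:
R2 <- R2 - (6/7)*R1:  [    0   6/7  47/7    10 ]
R3: entry in column 1 is already 0 -> m_{31} = 0 (no row operation needed)
R4 <- R4 - (-6/7)*R1:  [     0  -27/7  -47/7      0 ]
R3 <- R3 - (-7/3)*R2:  [    0     0  62/3  55/3 ]
R4 <- R4 - (-9/2)*R2:  [    0     0  47/2    45 ]
R4 <- R4 - (141/124)*R3:  [        0         0         0  2995/124 ]
Multipliers (in order of application): m_{21} = 6/7, m_{31} = 0, m_{41} = -6/7, m_{32} = -7/3, m_{42} = -9/2, m_{43} = 141/124

multipliers: 6/7, 0, -6/7, -7/3, -9/2, 141/124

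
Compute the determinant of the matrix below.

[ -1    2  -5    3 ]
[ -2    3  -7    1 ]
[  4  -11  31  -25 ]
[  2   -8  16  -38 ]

det(A) = -12

Forward elimination:
R2 <- R2 - (2)*R1:  [  0  -1   3  -5 ]
R3 <- R3 - (-4)*R1:  [   0   -3   11  -13 ]
R4 <- R4 - (-2)*R1:  [   0   -4    6  -32 ]
R3 <- R3 - (3)*R2:  [ 0  0  2  2 ]
R4 <- R4 - (4)*R2:  [   0    0   -6  -12 ]
R4 <- R4 - (-3)*R3:  [  0   0   0  -6 ]
Upper-triangular form:
[ -1   2  -5   3 ]
[  0  -1   3  -5 ]
[  0   0   2   2 ]
[  0   0   0  -6 ]
det(A) = (-1)^0 * (-1) * (-1) * (2) * (-6) = -12  (0 row swaps -> sign +1)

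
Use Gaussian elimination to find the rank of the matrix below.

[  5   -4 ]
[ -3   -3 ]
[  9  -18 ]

Row reduction:
R2 <- R2 - (-3/5)*R1:  [     0  -27/5 ]
R3 <- R3 - (9/5)*R1:  [     0  -54/5 ]
R3 <- R3 - (2)*R2:  [ 0  0 ]
Row echelon form:
[ 5     -4 ]
[ 0  -27/5 ]
[ 0      0 ]
Nonzero rows / pivot columns: 2

rank(A) = 2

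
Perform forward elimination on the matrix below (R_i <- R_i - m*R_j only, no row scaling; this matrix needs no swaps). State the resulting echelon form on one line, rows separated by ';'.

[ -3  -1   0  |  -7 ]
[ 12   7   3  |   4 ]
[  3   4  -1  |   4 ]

Forward elimination:
R2 <- R2 - (-4)*R1:  [   0    3    3  -24 ]
R3 <- R3 - (-1)*R1:  [  0   3  -1  -3 ]
R3 <- R3 - (1)*R2:  [  0   0  -4  21 ]
Row echelon form:
[ -3  -1   0  |   -7 ]
[  0   3   3  |  -24 ]
[  0   0  -4  |   21 ]

REF = [-3 -1 0 -7; 0 3 3 -24; 0 0 -4 21]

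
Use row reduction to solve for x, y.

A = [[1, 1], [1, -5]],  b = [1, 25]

Forward elimination on [A|b]:
R2 <- R2 - (1)*R1:  [  0  -6  24 ]
Row echelon form:
[ 1   1  |   1 ]
[ 0  -6  |  24 ]
Back-substitution:
y = (24) / -6 = -4
x = (1 - (1)*(-4)) / 1 = 5

(5, -4)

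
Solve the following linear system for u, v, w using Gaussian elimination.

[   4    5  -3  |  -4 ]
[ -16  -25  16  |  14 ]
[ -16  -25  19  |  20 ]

(-2, 2, 2)

Forward elimination on [A|b]:
R2 <- R2 - (-4)*R1:  [  0  -5   4  -2 ]
R3 <- R3 - (-4)*R1:  [  0  -5   7   4 ]
R3 <- R3 - (1)*R2:  [ 0  0  3  6 ]
Row echelon form:
[ 4   5  -3  |  -4 ]
[ 0  -5   4  |  -2 ]
[ 0   0   3  |   6 ]
Back-substitution:
w = (6) / 3 = 2
v = (-2 - (4)*(2)) / -5 = 2
u = (-4 - (5)*(2) - (-3)*(2)) / 4 = -2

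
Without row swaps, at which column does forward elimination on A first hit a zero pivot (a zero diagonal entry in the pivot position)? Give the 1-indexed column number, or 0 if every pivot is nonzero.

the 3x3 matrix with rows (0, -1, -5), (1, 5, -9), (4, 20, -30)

Naive forward elimination:
Pivot entry (1,1) is zero but row 2 has 1 in column 1 -> naive elimination stops; a row interchange (e.g. R1 <-> R2) would be required here.

first zero-pivot column = 1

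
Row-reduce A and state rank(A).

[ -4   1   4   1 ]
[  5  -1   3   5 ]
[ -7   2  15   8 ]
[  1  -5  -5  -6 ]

Row reduction:
R2 <- R2 - (-5/4)*R1:  [    0   1/4     8  25/4 ]
R3 <- R3 - (7/4)*R1:  [    0   1/4     8  25/4 ]
R4 <- R4 - (-1/4)*R1:  [     0  -19/4     -4  -23/4 ]
R3 <- R3 - (1)*R2:  [ 0  0  0  0 ]
R4 <- R4 - (-19)*R2:  [   0    0  148  113 ]
R3 <-> R4   (pivot in column 3 was zero)
[ -4    1    4     1 ]
[  0  1/4    8  25/4 ]
[  0    0  148   113 ]
[  0    0    0     0 ]
Row echelon form:
[ -4    1    4     1 ]
[  0  1/4    8  25/4 ]
[  0    0  148   113 ]
[  0    0    0     0 ]
Nonzero rows / pivot columns: 3

rank(A) = 3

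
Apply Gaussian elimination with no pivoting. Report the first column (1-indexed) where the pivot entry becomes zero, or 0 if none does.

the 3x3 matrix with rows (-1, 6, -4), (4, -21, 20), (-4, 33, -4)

Naive forward elimination:
R2 <- R2 - (-4)*R1:  [ 0  3  4 ]
R3 <- R3 - (4)*R1:  [  0   9  12 ]
R3 <- R3 - (3)*R2:  [ 0  0  0 ]
Matrix at this point:
[ -1  6  -4 ]
[  0  3   4 ]
[  0  0   0 ]
Pivot entry (3,3) in the last row is zero and there are no rows below to swap with -> zero pivot in column 3 (A is singular).

first zero-pivot column = 3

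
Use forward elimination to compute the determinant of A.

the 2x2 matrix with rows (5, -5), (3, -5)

det(A) = -10

Forward elimination:
R2 <- R2 - (3/5)*R1:  [  0  -2 ]
Upper-triangular form:
[ 5  -5 ]
[ 0  -2 ]
det(A) = (-1)^0 * (5) * (-2) = -10  (0 row swaps -> sign +1)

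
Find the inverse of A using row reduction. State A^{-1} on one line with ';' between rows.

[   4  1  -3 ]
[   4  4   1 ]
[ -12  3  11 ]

Gauss-Jordan on [A | I]:
R1 <- (1/4)*R1:  [    1   1/4  -3/4  |   1/4     0     0 ]
R2 <- R2 - (4)*R1:  [  0   3   4  |  -1   1   0 ]
R3 <- R3 - (-12)*R1:  [ 0  6  2  |  3  0  1 ]
R2 <- (1/3)*R2:  [    0     1   4/3  |  -1/3   1/3     0 ]
R1 <- R1 - (1/4)*R2:  [      1       0  -13/12  |     1/3   -1/12       0 ]
R3 <- R3 - (6)*R2:  [  0   0  -6  |   5  -2   1 ]
R3 <- (1/-6)*R3:  [    0     0     1  |  -5/6   1/3  -1/6 ]
R1 <- R1 - (-13/12)*R3:  [      1       0       0  |  -41/72    5/18  -13/72 ]
R2 <- R2 - (4/3)*R3:  [    0     1     0  |   7/9  -1/9   2/9 ]
Right block of [I | A^{-1}] is the inverse:
[ -41/72  5/18  -13/72 ]
[    7/9  -1/9     2/9 ]
[   -5/6   1/3    -1/6 ]

inverse = [-41/72 5/18 -13/72; 7/9 -1/9 2/9; -5/6 1/3 -1/6]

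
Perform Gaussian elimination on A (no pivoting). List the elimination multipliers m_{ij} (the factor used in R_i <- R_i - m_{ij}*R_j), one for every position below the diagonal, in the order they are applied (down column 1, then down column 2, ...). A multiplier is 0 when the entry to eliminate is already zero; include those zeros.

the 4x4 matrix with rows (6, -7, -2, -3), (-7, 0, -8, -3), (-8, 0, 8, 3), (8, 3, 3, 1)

Forward elimination:
R2 <- R2 - (-7/6)*R1:  [     0  -49/6  -31/3  -13/2 ]
R3 <- R3 - (-4/3)*R1:  [     0  -28/3   16/3     -1 ]
R4 <- R4 - (4/3)*R1:  [    0  37/3  17/3     5 ]
R3 <- R3 - (8/7)*R2:  [     0      0  120/7   45/7 ]
R4 <- R4 - (-74/49)*R2:  [       0        0  -487/49  -236/49 ]
R4 <- R4 - (-487/840)*R3:  [      0       0       0  -61/56 ]
Multipliers (in order of application): m_{21} = -7/6, m_{31} = -4/3, m_{41} = 4/3, m_{32} = 8/7, m_{42} = -74/49, m_{43} = -487/840

multipliers: -7/6, -4/3, 4/3, 8/7, -74/49, -487/840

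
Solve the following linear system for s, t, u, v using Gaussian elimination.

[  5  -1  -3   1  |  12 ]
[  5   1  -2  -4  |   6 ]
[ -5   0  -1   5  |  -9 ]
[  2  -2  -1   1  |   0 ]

(5, 5, 4, 4)

Forward elimination on [A|b]:
R2 <- R2 - (1)*R1:  [  0   2   1  -5  -6 ]
R3 <- R3 - (-1)*R1:  [  0  -1  -4   6   3 ]
R4 <- R4 - (2/5)*R1:  [     0   -8/5    1/5    3/5  -24/5 ]
R3 <- R3 - (-1/2)*R2:  [    0     0  -7/2   7/2     0 ]
R4 <- R4 - (-4/5)*R2:  [     0      0      1  -17/5  -48/5 ]
R4 <- R4 - (-2/7)*R3:  [     0      0      0  -12/5  -48/5 ]
Row echelon form:
[ 5  -1    -3      1  |     12 ]
[ 0   2     1     -5  |     -6 ]
[ 0   0  -7/2    7/2  |      0 ]
[ 0   0     0  -12/5  |  -48/5 ]
Back-substitution:
v = (-48/5) / (-12/5) = 4
u = (0 - (7/2)*(4)) / (-7/2) = 4
t = (-6 - (1)*(4) - (-5)*(4)) / 2 = 5
s = (12 - (-1)*(5) - (-3)*(4) - (1)*(4)) / 5 = 5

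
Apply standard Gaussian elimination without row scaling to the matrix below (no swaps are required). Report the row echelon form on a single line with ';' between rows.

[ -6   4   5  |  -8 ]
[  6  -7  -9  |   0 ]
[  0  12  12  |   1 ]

Forward elimination:
R2 <- R2 - (-1)*R1:  [  0  -3  -4  -8 ]
R3 <- R3 - (-4)*R2:  [   0    0   -4  -31 ]
Row echelon form:
[ -6   4   5  |   -8 ]
[  0  -3  -4  |   -8 ]
[  0   0  -4  |  -31 ]

REF = [-6 4 5 -8; 0 -3 -4 -8; 0 0 -4 -31]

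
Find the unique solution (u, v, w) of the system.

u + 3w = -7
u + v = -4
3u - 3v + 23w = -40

(-1, -3, -2)

Forward elimination on [A|b]:
R2 <- R2 - (1)*R1:  [  0   1  -3   3 ]
R3 <- R3 - (3)*R1:  [   0   -3   14  -19 ]
R3 <- R3 - (-3)*R2:  [   0    0    5  -10 ]
Row echelon form:
[ 1  0   3  |   -7 ]
[ 0  1  -3  |    3 ]
[ 0  0   5  |  -10 ]
Back-substitution:
w = (-10) / 5 = -2
v = (3 - (-3)*(-2)) / 1 = -3
u = (-7 - (3)*(-2)) / 1 = -1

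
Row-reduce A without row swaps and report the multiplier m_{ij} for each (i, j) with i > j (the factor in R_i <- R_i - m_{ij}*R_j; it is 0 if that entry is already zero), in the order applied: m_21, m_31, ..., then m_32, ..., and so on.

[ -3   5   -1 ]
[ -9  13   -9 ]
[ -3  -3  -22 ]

multipliers: 3, 1, 4

Forward elimination:
R2 <- R2 - (3)*R1:  [  0  -2  -6 ]
R3 <- R3 - (1)*R1:  [   0   -8  -21 ]
R3 <- R3 - (4)*R2:  [ 0  0  3 ]
Multipliers (in order of application): m_{21} = 3, m_{31} = 1, m_{32} = 4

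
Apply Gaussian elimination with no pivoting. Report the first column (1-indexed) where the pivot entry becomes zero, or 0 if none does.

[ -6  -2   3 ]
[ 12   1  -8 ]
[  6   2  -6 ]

Naive forward elimination:
R2 <- R2 - (-2)*R1:  [  0  -3  -2 ]
R3 <- R3 - (-1)*R1:  [  0   0  -3 ]
All pivots nonzero; naive elimination completes without hitting a zero pivot.

first zero-pivot column = 0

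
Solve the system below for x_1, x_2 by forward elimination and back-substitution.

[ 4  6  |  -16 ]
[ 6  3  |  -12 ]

(-1, -2)

Forward elimination on [A|b]:
R2 <- R2 - (3/2)*R1:  [  0  -6  12 ]
Row echelon form:
[ 4   6  |  -16 ]
[ 0  -6  |   12 ]
Back-substitution:
x_2 = (12) / -6 = -2
x_1 = (-16 - (6)*(-2)) / 4 = -1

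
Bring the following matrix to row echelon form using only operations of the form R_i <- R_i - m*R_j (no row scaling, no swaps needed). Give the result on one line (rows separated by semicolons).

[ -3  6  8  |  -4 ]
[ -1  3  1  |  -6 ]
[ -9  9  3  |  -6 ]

Forward elimination:
R2 <- R2 - (1/3)*R1:  [     0      1   -5/3  -14/3 ]
R3 <- R3 - (3)*R1:  [   0   -9  -21    6 ]
R3 <- R3 - (-9)*R2:  [   0    0  -36  -36 ]
Row echelon form:
[ -3  6     8  |     -4 ]
[  0  1  -5/3  |  -14/3 ]
[  0  0   -36  |    -36 ]

REF = [-3 6 8 -4; 0 1 -5/3 -14/3; 0 0 -36 -36]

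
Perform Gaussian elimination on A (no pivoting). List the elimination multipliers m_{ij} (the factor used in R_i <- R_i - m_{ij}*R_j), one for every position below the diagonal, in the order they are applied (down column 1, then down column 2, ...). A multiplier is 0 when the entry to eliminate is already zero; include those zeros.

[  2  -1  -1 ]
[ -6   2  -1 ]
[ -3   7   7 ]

multipliers: -3, -3/2, -11/2

Forward elimination:
R2 <- R2 - (-3)*R1:  [  0  -1  -4 ]
R3 <- R3 - (-3/2)*R1:  [    0  11/2  11/2 ]
R3 <- R3 - (-11/2)*R2:  [     0      0  -33/2 ]
Multipliers (in order of application): m_{21} = -3, m_{31} = -3/2, m_{32} = -11/2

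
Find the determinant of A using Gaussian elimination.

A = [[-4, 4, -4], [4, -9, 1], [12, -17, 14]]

Forward elimination:
R2 <- R2 - (-1)*R1:  [  0  -5  -3 ]
R3 <- R3 - (-3)*R1:  [  0  -5   2 ]
R3 <- R3 - (1)*R2:  [ 0  0  5 ]
Upper-triangular form:
[ -4   4  -4 ]
[  0  -5  -3 ]
[  0   0   5 ]
det(A) = (-1)^0 * (-4) * (-5) * (5) = 100  (0 row swaps -> sign +1)

det(A) = 100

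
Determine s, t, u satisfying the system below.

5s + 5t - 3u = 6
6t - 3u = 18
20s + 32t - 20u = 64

(-2, 2, -2)

Forward elimination on [A|b]:
R3 <- R3 - (4)*R1:  [  0  12  -8  40 ]
R3 <- R3 - (2)*R2:  [  0   0  -2   4 ]
Row echelon form:
[ 5  5  -3  |   6 ]
[ 0  6  -3  |  18 ]
[ 0  0  -2  |   4 ]
Back-substitution:
u = (4) / -2 = -2
t = (18 - (-3)*(-2)) / 6 = 2
s = (6 - (5)*(2) - (-3)*(-2)) / 5 = -2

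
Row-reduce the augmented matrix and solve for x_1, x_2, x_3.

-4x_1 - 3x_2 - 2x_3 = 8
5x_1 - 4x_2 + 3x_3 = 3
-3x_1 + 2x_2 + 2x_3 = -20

(2, -2, -5)

Forward elimination on [A|b]:
R2 <- R2 - (-5/4)*R1:  [     0  -31/4    1/2     13 ]
R3 <- R3 - (3/4)*R1:  [    0  17/4   7/2   -26 ]
R3 <- R3 - (-17/31)*R2:  [       0        0   117/31  -585/31 ]
Row echelon form:
[ -4     -3      -2  |        8 ]
[  0  -31/4     1/2  |       13 ]
[  0      0  117/31  |  -585/31 ]
Back-substitution:
x_3 = (-585/31) / (117/31) = -5
x_2 = (13 - (1/2)*(-5)) / (-31/4) = -2
x_1 = (8 - (-3)*(-2) - (-2)*(-5)) / -4 = 2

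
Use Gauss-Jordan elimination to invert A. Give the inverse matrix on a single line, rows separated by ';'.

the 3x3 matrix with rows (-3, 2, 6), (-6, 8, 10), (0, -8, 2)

inverse = [4 -13/6 -7/6; 1/2 -1/4 -1/4; 2 -1 -1/2]

Gauss-Jordan on [A | I]:
R1 <- (1/-3)*R1:  [    1  -2/3    -2  |  -1/3     0     0 ]
R2 <- R2 - (-6)*R1:  [  0   4  -2  |  -2   1   0 ]
R2 <- (1/4)*R2:  [    0     1  -1/2  |  -1/2   1/4     0 ]
R1 <- R1 - (-2/3)*R2:  [    1     0  -7/3  |  -2/3   1/6     0 ]
R3 <- R3 - (-8)*R2:  [  0   0  -2  |  -4   2   1 ]
R3 <- (1/-2)*R3:  [    0     0     1  |     2    -1  -1/2 ]
R1 <- R1 - (-7/3)*R3:  [     1      0      0  |      4  -13/6   -7/6 ]
R2 <- R2 - (-1/2)*R3:  [    0     1     0  |   1/2  -1/4  -1/4 ]
Right block of [I | A^{-1}] is the inverse:
[   4  -13/6  -7/6 ]
[ 1/2   -1/4  -1/4 ]
[   2     -1  -1/2 ]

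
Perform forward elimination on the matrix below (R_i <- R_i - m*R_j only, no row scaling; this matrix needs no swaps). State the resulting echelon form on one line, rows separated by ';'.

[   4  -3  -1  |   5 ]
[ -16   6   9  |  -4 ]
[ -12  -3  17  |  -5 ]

Forward elimination:
R2 <- R2 - (-4)*R1:  [  0  -6   5  16 ]
R3 <- R3 - (-3)*R1:  [   0  -12   14   10 ]
R3 <- R3 - (2)*R2:  [   0    0    4  -22 ]
Row echelon form:
[ 4  -3  -1  |    5 ]
[ 0  -6   5  |   16 ]
[ 0   0   4  |  -22 ]

REF = [4 -3 -1 5; 0 -6 5 16; 0 0 4 -22]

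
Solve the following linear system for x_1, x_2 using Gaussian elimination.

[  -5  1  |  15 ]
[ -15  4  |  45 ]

(-3, 0)

Forward elimination on [A|b]:
R2 <- R2 - (3)*R1:  [ 0  1  0 ]
Row echelon form:
[ -5  1  |  15 ]
[  0  1  |   0 ]
Back-substitution:
x_2 = (0) / 1 = 0
x_1 = (15 - (1)*(0)) / -5 = -3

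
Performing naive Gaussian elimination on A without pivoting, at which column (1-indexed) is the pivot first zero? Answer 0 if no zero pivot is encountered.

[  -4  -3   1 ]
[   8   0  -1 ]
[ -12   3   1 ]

Naive forward elimination:
R2 <- R2 - (-2)*R1:  [  0  -6   1 ]
R3 <- R3 - (3)*R1:  [  0  12  -2 ]
R3 <- R3 - (-2)*R2:  [ 0  0  0 ]
Matrix at this point:
[ -4  -3  1 ]
[  0  -6  1 ]
[  0   0  0 ]
Pivot entry (3,3) in the last row is zero and there are no rows below to swap with -> zero pivot in column 3 (A is singular).

first zero-pivot column = 3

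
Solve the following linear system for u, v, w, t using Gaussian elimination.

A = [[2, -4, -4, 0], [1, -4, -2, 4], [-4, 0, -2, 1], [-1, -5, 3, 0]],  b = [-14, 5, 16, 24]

(-5, -2, 3, 2)

Forward elimination on [A|b]:
R2 <- R2 - (1/2)*R1:  [  0  -2   0   4  12 ]
R3 <- R3 - (-2)*R1:  [   0   -8  -10    1  -12 ]
R4 <- R4 - (-1/2)*R1:  [  0  -7   1   0  17 ]
R3 <- R3 - (4)*R2:  [   0    0  -10  -15  -60 ]
R4 <- R4 - (7/2)*R2:  [   0    0    1  -14  -25 ]
R4 <- R4 - (-1/10)*R3:  [     0      0      0  -31/2    -31 ]
Row echelon form:
[ 2  -4   -4      0  |  -14 ]
[ 0  -2    0      4  |   12 ]
[ 0   0  -10    -15  |  -60 ]
[ 0   0    0  -31/2  |  -31 ]
Back-substitution:
t = (-31) / (-31/2) = 2
w = (-60 - (-15)*(2)) / -10 = 3
v = (12 - (4)*(2)) / -2 = -2
u = (-14 - (-4)*(-2) - (-4)*(3)) / 2 = -5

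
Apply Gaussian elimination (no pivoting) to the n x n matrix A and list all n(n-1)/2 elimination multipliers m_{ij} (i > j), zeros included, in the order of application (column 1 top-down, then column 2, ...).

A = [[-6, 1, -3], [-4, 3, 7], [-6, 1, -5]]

Forward elimination:
R2 <- R2 - (2/3)*R1:  [   0  7/3    9 ]
R3 <- R3 - (1)*R1:  [  0   0  -2 ]
R3: entry in column 2 is already 0 -> m_{32} = 0 (no row operation needed)
Multipliers (in order of application): m_{21} = 2/3, m_{31} = 1, m_{32} = 0

multipliers: 2/3, 1, 0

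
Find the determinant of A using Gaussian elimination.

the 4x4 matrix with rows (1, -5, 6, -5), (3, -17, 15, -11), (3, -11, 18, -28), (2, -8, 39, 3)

Forward elimination:
R2 <- R2 - (3)*R1:  [  0  -2  -3   4 ]
R3 <- R3 - (3)*R1:  [   0    4    0  -13 ]
R4 <- R4 - (2)*R1:  [  0   2  27  13 ]
R3 <- R3 - (-2)*R2:  [  0   0  -6  -5 ]
R4 <- R4 - (-1)*R2:  [  0   0  24  17 ]
R4 <- R4 - (-4)*R3:  [  0   0   0  -3 ]
Upper-triangular form:
[ 1  -5   6  -5 ]
[ 0  -2  -3   4 ]
[ 0   0  -6  -5 ]
[ 0   0   0  -3 ]
det(A) = (-1)^0 * (1) * (-2) * (-6) * (-3) = -36  (0 row swaps -> sign +1)

det(A) = -36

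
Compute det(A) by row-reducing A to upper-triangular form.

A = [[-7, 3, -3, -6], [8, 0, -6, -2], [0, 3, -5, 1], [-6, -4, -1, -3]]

det(A) = -2308

Forward elimination:
R2 <- R2 - (-8/7)*R1:  [     0   24/7  -66/7  -62/7 ]
R4 <- R4 - (6/7)*R1:  [     0  -46/7   11/7   15/7 ]
R3 <- R3 - (7/8)*R2:  [    0     0  13/4  35/4 ]
R4 <- R4 - (-23/12)*R2:  [     0      0  -33/2  -89/6 ]
R4 <- R4 - (-66/13)*R3:  [       0        0        0  1154/39 ]
Upper-triangular form:
[ -7     3     -3       -6 ]
[  0  24/7  -66/7    -62/7 ]
[  0     0   13/4     35/4 ]
[  0     0      0  1154/39 ]
det(A) = (-1)^0 * (-7) * (24/7) * (13/4) * (1154/39) = -2308  (0 row swaps -> sign +1)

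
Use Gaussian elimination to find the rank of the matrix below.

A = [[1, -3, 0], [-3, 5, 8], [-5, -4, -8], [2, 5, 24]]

Row reduction:
R2 <- R2 - (-3)*R1:  [  0  -4   8 ]
R3 <- R3 - (-5)*R1:  [   0  -19   -8 ]
R4 <- R4 - (2)*R1:  [  0  11  24 ]
R3 <- R3 - (19/4)*R2:  [   0    0  -46 ]
R4 <- R4 - (-11/4)*R2:  [  0   0  46 ]
R4 <- R4 - (-1)*R3:  [ 0  0  0 ]
Row echelon form:
[ 1  -3    0 ]
[ 0  -4    8 ]
[ 0   0  -46 ]
[ 0   0    0 ]
Nonzero rows / pivot columns: 3

rank(A) = 3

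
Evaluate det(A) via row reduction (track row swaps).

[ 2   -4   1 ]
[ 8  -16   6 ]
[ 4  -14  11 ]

det(A) = 24

Forward elimination:
R2 <- R2 - (4)*R1:  [ 0  0  2 ]
R3 <- R3 - (2)*R1:  [  0  -6   9 ]
R2 <-> R3   (pivot in column 2 was zero)
[ 2  -4  1 ]
[ 0  -6  9 ]
[ 0   0  2 ]
Upper-triangular form:
[ 2  -4  1 ]
[ 0  -6  9 ]
[ 0   0  2 ]
det(A) = (-1)^1 * (2) * (-6) * (2) = 24  (1 row swap -> sign -1)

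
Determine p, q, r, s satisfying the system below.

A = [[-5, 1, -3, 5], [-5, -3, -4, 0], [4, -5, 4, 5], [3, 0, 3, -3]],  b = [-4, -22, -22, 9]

Forward elimination on [A|b]:
R2 <- R2 - (1)*R1:  [   0   -4   -1   -5  -18 ]
R3 <- R3 - (-4/5)*R1:  [      0   -21/5     8/5       9  -126/5 ]
R4 <- R4 - (-3/5)*R1:  [    0   3/5   6/5     0  33/5 ]
R3 <- R3 - (21/20)*R2:  [      0       0   53/20    57/4  -63/10 ]
R4 <- R4 - (-3/20)*R2:  [     0      0  21/20   -3/4  39/10 ]
R4 <- R4 - (21/53)*R3:  [       0        0        0  -339/53   339/53 ]
Row echelon form:
[ -5   1     -3        5  |      -4 ]
[  0  -4     -1       -5  |     -18 ]
[  0   0  53/20     57/4  |  -63/10 ]
[  0   0      0  -339/53  |  339/53 ]
Back-substitution:
s = (339/53) / (-339/53) = -1
r = (-63/10 - (57/4)*(-1)) / (53/20) = 3
q = (-18 - (-1)*(3) - (-5)*(-1)) / -4 = 5
p = (-4 - (1)*(5) - (-3)*(3) - (5)*(-1)) / -5 = -1

(-1, 5, 3, -1)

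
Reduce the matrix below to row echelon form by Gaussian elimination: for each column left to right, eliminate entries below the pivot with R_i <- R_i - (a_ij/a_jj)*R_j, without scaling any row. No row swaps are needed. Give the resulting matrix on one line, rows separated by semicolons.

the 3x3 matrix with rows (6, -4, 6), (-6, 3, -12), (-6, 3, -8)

Forward elimination:
R2 <- R2 - (-1)*R1:  [  0  -1  -6 ]
R3 <- R3 - (-1)*R1:  [  0  -1  -2 ]
R3 <- R3 - (1)*R2:  [ 0  0  4 ]
Row echelon form:
[ 6  -4   6 ]
[ 0  -1  -6 ]
[ 0   0   4 ]

REF = [6 -4 6; 0 -1 -6; 0 0 4]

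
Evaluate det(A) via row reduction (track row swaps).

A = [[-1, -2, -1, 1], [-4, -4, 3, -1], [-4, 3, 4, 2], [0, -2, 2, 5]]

Forward elimination:
R2 <- R2 - (4)*R1:  [  0   4   7  -5 ]
R3 <- R3 - (4)*R1:  [  0  11   8  -2 ]
R3 <- R3 - (11/4)*R2:  [     0      0  -45/4   47/4 ]
R4 <- R4 - (-1/2)*R2:  [    0     0  11/2   5/2 ]
R4 <- R4 - (-22/45)*R3:  [      0       0       0  371/45 ]
Upper-triangular form:
[ -1  -2     -1       1 ]
[  0   4      7      -5 ]
[  0   0  -45/4    47/4 ]
[  0   0      0  371/45 ]
det(A) = (-1)^0 * (-1) * (4) * (-45/4) * (371/45) = 371  (0 row swaps -> sign +1)

det(A) = 371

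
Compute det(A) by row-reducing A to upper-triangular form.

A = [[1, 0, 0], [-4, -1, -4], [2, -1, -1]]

Forward elimination:
R2 <- R2 - (-4)*R1:  [  0  -1  -4 ]
R3 <- R3 - (2)*R1:  [  0  -1  -1 ]
R3 <- R3 - (1)*R2:  [ 0  0  3 ]
Upper-triangular form:
[ 1   0   0 ]
[ 0  -1  -4 ]
[ 0   0   3 ]
det(A) = (-1)^0 * (1) * (-1) * (3) = -3  (0 row swaps -> sign +1)

det(A) = -3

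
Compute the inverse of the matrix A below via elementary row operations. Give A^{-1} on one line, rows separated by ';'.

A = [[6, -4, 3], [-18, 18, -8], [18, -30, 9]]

Gauss-Jordan on [A | I]:
R1 <- (1/6)*R1:  [    1  -2/3   1/2  |   1/6     0     0 ]
R2 <- R2 - (-18)*R1:  [ 0  6  1  |  3  1  0 ]
R3 <- R3 - (18)*R1:  [   0  -18    0  |   -3    0    1 ]
R2 <- (1/6)*R2:  [   0    1  1/6  |  1/2  1/6    0 ]
R1 <- R1 - (-2/3)*R2:  [     1      0  11/18  |    1/2    1/9      0 ]
R3 <- R3 - (-18)*R2:  [ 0  0  3  |  6  3  1 ]
R3 <- (1/3)*R3:  [   0    0    1  |    2    1  1/3 ]
R1 <- R1 - (11/18)*R3:  [      1       0       0  |  -13/18    -1/2  -11/54 ]
R2 <- R2 - (1/6)*R3:  [     0      1      0  |    1/6      0  -1/18 ]
Right block of [I | A^{-1}] is the inverse:
[ -13/18  -1/2  -11/54 ]
[    1/6     0   -1/18 ]
[      2     1     1/3 ]

inverse = [-13/18 -1/2 -11/54; 1/6 0 -1/18; 2 1 1/3]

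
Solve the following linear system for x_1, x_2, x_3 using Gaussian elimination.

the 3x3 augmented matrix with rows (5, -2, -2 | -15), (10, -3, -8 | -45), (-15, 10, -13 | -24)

(-3, -3, 3)

Forward elimination on [A|b]:
R2 <- R2 - (2)*R1:  [   0    1   -4  -15 ]
R3 <- R3 - (-3)*R1:  [   0    4  -19  -69 ]
R3 <- R3 - (4)*R2:  [  0   0  -3  -9 ]
Row echelon form:
[ 5  -2  -2  |  -15 ]
[ 0   1  -4  |  -15 ]
[ 0   0  -3  |   -9 ]
Back-substitution:
x_3 = (-9) / -3 = 3
x_2 = (-15 - (-4)*(3)) / 1 = -3
x_1 = (-15 - (-2)*(-3) - (-2)*(3)) / 5 = -3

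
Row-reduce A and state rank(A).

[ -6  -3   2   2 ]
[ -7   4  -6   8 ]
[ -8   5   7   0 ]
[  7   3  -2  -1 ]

rank(A) = 4

Row reduction:
R2 <- R2 - (7/6)*R1:  [     0   15/2  -25/3   17/3 ]
R3 <- R3 - (4/3)*R1:  [    0     9  13/3  -8/3 ]
R4 <- R4 - (-7/6)*R1:  [    0  -1/2   1/3   4/3 ]
R3 <- R3 - (6/5)*R2:  [       0        0     43/3  -142/15 ]
R4 <- R4 - (-1/15)*R2:  [     0      0   -2/9  77/45 ]
R4 <- R4 - (-2/129)*R3:  [        0         0         0  1009/645 ]
Row echelon form:
[ -6    -3      2         2 ]
[  0  15/2  -25/3      17/3 ]
[  0     0   43/3   -142/15 ]
[  0     0      0  1009/645 ]
Nonzero rows / pivot columns: 4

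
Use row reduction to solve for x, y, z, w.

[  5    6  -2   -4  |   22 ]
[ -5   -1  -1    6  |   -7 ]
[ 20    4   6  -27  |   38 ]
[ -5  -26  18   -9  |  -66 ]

(-4, 4, -1, -4)

Forward elimination on [A|b]:
R2 <- R2 - (-1)*R1:  [  0   5  -3   2  15 ]
R3 <- R3 - (4)*R1:  [   0  -20   14  -11  -50 ]
R4 <- R4 - (-1)*R1:  [   0  -20   16  -13  -44 ]
R3 <- R3 - (-4)*R2:  [  0   0   2  -3  10 ]
R4 <- R4 - (-4)*R2:  [  0   0   4  -5  16 ]
R4 <- R4 - (2)*R3:  [  0   0   0   1  -4 ]
Row echelon form:
[ 5  6  -2  -4  |  22 ]
[ 0  5  -3   2  |  15 ]
[ 0  0   2  -3  |  10 ]
[ 0  0   0   1  |  -4 ]
Back-substitution:
w = (-4) / 1 = -4
z = (10 - (-3)*(-4)) / 2 = -1
y = (15 - (-3)*(-1) - (2)*(-4)) / 5 = 4
x = (22 - (6)*(4) - (-2)*(-1) - (-4)*(-4)) / 5 = -4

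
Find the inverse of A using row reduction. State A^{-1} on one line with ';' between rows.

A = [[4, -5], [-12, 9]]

Gauss-Jordan on [A | I]:
R1 <- (1/4)*R1:  [    1  -5/4  |   1/4     0 ]
R2 <- R2 - (-12)*R1:  [  0  -6  |   3   1 ]
R2 <- (1/-6)*R2:  [    0     1  |  -1/2  -1/6 ]
R1 <- R1 - (-5/4)*R2:  [     1      0  |   -3/8  -5/24 ]
Right block of [I | A^{-1}] is the inverse:
[ -3/8  -5/24 ]
[ -1/2   -1/6 ]

inverse = [-3/8 -5/24; -1/2 -1/6]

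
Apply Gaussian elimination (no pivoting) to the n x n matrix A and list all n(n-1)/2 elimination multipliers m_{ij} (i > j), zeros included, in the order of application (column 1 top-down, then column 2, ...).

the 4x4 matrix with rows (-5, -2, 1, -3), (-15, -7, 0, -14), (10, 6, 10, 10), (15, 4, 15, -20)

multipliers: 3, -2, -3, -2, 2, 4

Forward elimination:
R2 <- R2 - (3)*R1:  [  0  -1  -3  -5 ]
R3 <- R3 - (-2)*R1:  [  0   2  12   4 ]
R4 <- R4 - (-3)*R1:  [   0   -2   18  -29 ]
R3 <- R3 - (-2)*R2:  [  0   0   6  -6 ]
R4 <- R4 - (2)*R2:  [   0    0   24  -19 ]
R4 <- R4 - (4)*R3:  [ 0  0  0  5 ]
Multipliers (in order of application): m_{21} = 3, m_{31} = -2, m_{41} = -3, m_{32} = -2, m_{42} = 2, m_{43} = 4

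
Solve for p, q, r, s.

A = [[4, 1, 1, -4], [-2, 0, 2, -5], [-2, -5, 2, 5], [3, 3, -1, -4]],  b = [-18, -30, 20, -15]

(1, -2, -4, 4)

Forward elimination on [A|b]:
R2 <- R2 - (-1/2)*R1:  [   0  1/2  5/2   -7  -39 ]
R3 <- R3 - (-1/2)*R1:  [    0  -9/2   5/2     3    11 ]
R4 <- R4 - (3/4)*R1:  [    0   9/4  -7/4    -1  -3/2 ]
R3 <- R3 - (-9)*R2:  [    0     0    25   -60  -340 ]
R4 <- R4 - (9/2)*R2:  [    0     0   -13  61/2   174 ]
R4 <- R4 - (-13/25)*R3:  [     0      0      0  -7/10  -14/5 ]
Row echelon form:
[ 4    1    1     -4  |    -18 ]
[ 0  1/2  5/2     -7  |    -39 ]
[ 0    0   25    -60  |   -340 ]
[ 0    0    0  -7/10  |  -14/5 ]
Back-substitution:
s = (-14/5) / (-7/10) = 4
r = (-340 - (-60)*(4)) / 25 = -4
q = (-39 - (5/2)*(-4) - (-7)*(4)) / (1/2) = -2
p = (-18 - (1)*(-2) - (1)*(-4) - (-4)*(4)) / 4 = 1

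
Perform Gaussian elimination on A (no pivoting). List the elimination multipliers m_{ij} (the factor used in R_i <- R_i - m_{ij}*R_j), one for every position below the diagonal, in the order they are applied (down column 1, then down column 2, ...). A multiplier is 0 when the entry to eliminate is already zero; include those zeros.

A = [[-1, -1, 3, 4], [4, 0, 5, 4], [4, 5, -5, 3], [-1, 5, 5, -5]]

Forward elimination:
R2 <- R2 - (-4)*R1:  [  0  -4  17  20 ]
R3 <- R3 - (-4)*R1:  [  0   1   7  19 ]
R4 <- R4 - (1)*R1:  [  0   6   2  -9 ]
R3 <- R3 - (-1/4)*R2:  [    0     0  45/4    24 ]
R4 <- R4 - (-3/2)*R2:  [    0     0  55/2    21 ]
R4 <- R4 - (22/9)*R3:  [      0       0       0  -113/3 ]
Multipliers (in order of application): m_{21} = -4, m_{31} = -4, m_{41} = 1, m_{32} = -1/4, m_{42} = -3/2, m_{43} = 22/9

multipliers: -4, -4, 1, -1/4, -3/2, 22/9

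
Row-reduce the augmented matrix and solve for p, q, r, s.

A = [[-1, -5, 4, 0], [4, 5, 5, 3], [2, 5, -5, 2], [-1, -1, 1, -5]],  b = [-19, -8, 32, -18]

(4, -1, -5, 2)

Forward elimination on [A|b]:
R2 <- R2 - (-4)*R1:  [   0  -15   21    3  -84 ]
R3 <- R3 - (-2)*R1:  [  0  -5   3   2  -6 ]
R4 <- R4 - (1)*R1:  [  0   4  -3  -5   1 ]
R3 <- R3 - (1/3)*R2:  [  0   0  -4   1  22 ]
R4 <- R4 - (-4/15)*R2:  [      0       0    13/5   -21/5  -107/5 ]
R4 <- R4 - (-13/20)*R3:  [      0       0       0  -71/20  -71/10 ]
Row echelon form:
[ -1   -5   4       0  |     -19 ]
[  0  -15  21       3  |     -84 ]
[  0    0  -4       1  |      22 ]
[  0    0   0  -71/20  |  -71/10 ]
Back-substitution:
s = (-71/10) / (-71/20) = 2
r = (22 - (1)*(2)) / -4 = -5
q = (-84 - (21)*(-5) - (3)*(2)) / -15 = -1
p = (-19 - (-5)*(-1) - (4)*(-5)) / -1 = 4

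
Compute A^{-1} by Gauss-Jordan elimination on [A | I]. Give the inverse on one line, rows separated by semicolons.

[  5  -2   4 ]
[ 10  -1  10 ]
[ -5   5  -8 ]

Gauss-Jordan on [A | I]:
R1 <- (1/5)*R1:  [    1  -2/5   4/5  |   1/5     0     0 ]
R2 <- R2 - (10)*R1:  [  0   3   2  |  -2   1   0 ]
R3 <- R3 - (-5)*R1:  [  0   3  -4  |   1   0   1 ]
R2 <- (1/3)*R2:  [    0     1   2/3  |  -2/3   1/3     0 ]
R1 <- R1 - (-2/5)*R2:  [     1      0  16/15  |  -1/15   2/15      0 ]
R3 <- R3 - (3)*R2:  [  0   0  -6  |   3  -1   1 ]
R3 <- (1/-6)*R3:  [    0     0     1  |  -1/2   1/6  -1/6 ]
R1 <- R1 - (16/15)*R3:  [     1      0      0  |   7/15  -2/45   8/45 ]
R2 <- R2 - (2/3)*R3:  [    0     1     0  |  -1/3   2/9   1/9 ]
Right block of [I | A^{-1}] is the inverse:
[ 7/15  -2/45  8/45 ]
[ -1/3    2/9   1/9 ]
[ -1/2    1/6  -1/6 ]

inverse = [7/15 -2/45 8/45; -1/3 2/9 1/9; -1/2 1/6 -1/6]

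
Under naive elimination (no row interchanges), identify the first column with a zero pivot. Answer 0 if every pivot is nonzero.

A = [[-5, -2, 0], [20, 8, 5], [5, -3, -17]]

Naive forward elimination:
R2 <- R2 - (-4)*R1:  [ 0  0  5 ]
R3 <- R3 - (-1)*R1:  [   0   -5  -17 ]
Matrix at this point:
[ -5  -2    0 ]
[  0   0    5 ]
[  0  -5  -17 ]
Pivot entry (2,2) is zero but row 3 has -5 in column 2 -> naive elimination stops; a row interchange (e.g. R2 <-> R3) would be required here.

first zero-pivot column = 2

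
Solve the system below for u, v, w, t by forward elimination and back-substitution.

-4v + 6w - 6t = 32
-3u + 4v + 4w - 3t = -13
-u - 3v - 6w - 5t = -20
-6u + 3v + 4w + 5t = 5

(1, -5, 4, 2)

Forward elimination on [A|b]:
R1 <-> R2   (pivot in column 1 was zero)
[ -3   4   4  -3  -13 ]
[  0  -4   6  -6   32 ]
[ -1  -3  -6  -5  -20 ]
[ -6   3   4   5    5 ]
R3 <- R3 - (1/3)*R1:  [     0  -13/3  -22/3     -4  -47/3 ]
R4 <- R4 - (2)*R1:  [  0  -5  -4  11  31 ]
R3 <- R3 - (13/12)*R2:  [      0       0   -83/6     5/2  -151/3 ]
R4 <- R4 - (5/4)*R2:  [     0      0  -23/2   37/2     -9 ]
R4 <- R4 - (69/83)*R3:  [       0        0        0  1363/83  2726/83 ]
Row echelon form:
[ -3   4      4       -3  |      -13 ]
[  0  -4      6       -6  |       32 ]
[  0   0  -83/6      5/2  |   -151/3 ]
[  0   0      0  1363/83  |  2726/83 ]
Back-substitution:
t = (2726/83) / (1363/83) = 2
w = (-151/3 - (5/2)*(2)) / (-83/6) = 4
v = (32 - (6)*(4) - (-6)*(2)) / -4 = -5
u = (-13 - (4)*(-5) - (4)*(4) - (-3)*(2)) / -3 = 1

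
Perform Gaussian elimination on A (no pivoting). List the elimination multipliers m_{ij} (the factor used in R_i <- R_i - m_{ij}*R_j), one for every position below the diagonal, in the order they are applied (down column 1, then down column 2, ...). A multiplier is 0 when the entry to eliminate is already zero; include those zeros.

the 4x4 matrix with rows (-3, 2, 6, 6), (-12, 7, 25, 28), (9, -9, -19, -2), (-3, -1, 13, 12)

Forward elimination:
R2 <- R2 - (4)*R1:  [  0  -1   1   4 ]
R3 <- R3 - (-3)*R1:  [  0  -3  -1  16 ]
R4 <- R4 - (1)*R1:  [  0  -3   7   6 ]
R3 <- R3 - (3)*R2:  [  0   0  -4   4 ]
R4 <- R4 - (3)*R2:  [  0   0   4  -6 ]
R4 <- R4 - (-1)*R3:  [  0   0   0  -2 ]
Multipliers (in order of application): m_{21} = 4, m_{31} = -3, m_{41} = 1, m_{32} = 3, m_{42} = 3, m_{43} = -1

multipliers: 4, -3, 1, 3, 3, -1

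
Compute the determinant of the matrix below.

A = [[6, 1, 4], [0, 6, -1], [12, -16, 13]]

Forward elimination:
R3 <- R3 - (2)*R1:  [   0  -18    5 ]
R3 <- R3 - (-3)*R2:  [ 0  0  2 ]
Upper-triangular form:
[ 6  1   4 ]
[ 0  6  -1 ]
[ 0  0   2 ]
det(A) = (-1)^0 * (6) * (6) * (2) = 72  (0 row swaps -> sign +1)

det(A) = 72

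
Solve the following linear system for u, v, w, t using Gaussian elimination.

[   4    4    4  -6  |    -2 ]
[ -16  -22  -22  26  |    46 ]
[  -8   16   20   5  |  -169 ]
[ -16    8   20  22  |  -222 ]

(0, -4, -4, -5)

Forward elimination on [A|b]:
R2 <- R2 - (-4)*R1:  [  0  -6  -6   2  38 ]
R3 <- R3 - (-2)*R1:  [    0    24    28    -7  -173 ]
R4 <- R4 - (-4)*R1:  [    0    24    36    -2  -230 ]
R3 <- R3 - (-4)*R2:  [   0    0    4    1  -21 ]
R4 <- R4 - (-4)*R2:  [   0    0   12    6  -78 ]
R4 <- R4 - (3)*R3:  [   0    0    0    3  -15 ]
Row echelon form:
[ 4   4   4  -6  |   -2 ]
[ 0  -6  -6   2  |   38 ]
[ 0   0   4   1  |  -21 ]
[ 0   0   0   3  |  -15 ]
Back-substitution:
t = (-15) / 3 = -5
w = (-21 - (1)*(-5)) / 4 = -4
v = (38 - (-6)*(-4) - (2)*(-5)) / -6 = -4
u = (-2 - (4)*(-4) - (4)*(-4) - (-6)*(-5)) / 4 = 0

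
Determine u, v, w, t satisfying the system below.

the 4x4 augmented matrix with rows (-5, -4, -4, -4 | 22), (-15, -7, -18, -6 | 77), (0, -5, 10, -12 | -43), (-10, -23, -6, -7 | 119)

(-2, -5, -2, 4)

Forward elimination on [A|b]:
R2 <- R2 - (3)*R1:  [  0   5  -6   6  11 ]
R4 <- R4 - (2)*R1:  [   0  -15    2    1   75 ]
R3 <- R3 - (-1)*R2:  [   0    0    4   -6  -32 ]
R4 <- R4 - (-3)*R2:  [   0    0  -16   19  108 ]
R4 <- R4 - (-4)*R3:  [   0    0    0   -5  -20 ]
Row echelon form:
[ -5  -4  -4  -4  |   22 ]
[  0   5  -6   6  |   11 ]
[  0   0   4  -6  |  -32 ]
[  0   0   0  -5  |  -20 ]
Back-substitution:
t = (-20) / -5 = 4
w = (-32 - (-6)*(4)) / 4 = -2
v = (11 - (-6)*(-2) - (6)*(4)) / 5 = -5
u = (22 - (-4)*(-5) - (-4)*(-2) - (-4)*(4)) / -5 = -2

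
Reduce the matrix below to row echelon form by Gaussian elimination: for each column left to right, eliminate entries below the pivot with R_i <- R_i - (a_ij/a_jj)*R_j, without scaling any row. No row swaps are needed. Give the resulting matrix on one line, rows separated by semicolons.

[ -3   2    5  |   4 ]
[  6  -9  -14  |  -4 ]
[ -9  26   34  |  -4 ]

Forward elimination:
R2 <- R2 - (-2)*R1:  [  0  -5  -4   4 ]
R3 <- R3 - (3)*R1:  [   0   20   19  -16 ]
R3 <- R3 - (-4)*R2:  [ 0  0  3  0 ]
Row echelon form:
[ -3   2   5  |  4 ]
[  0  -5  -4  |  4 ]
[  0   0   3  |  0 ]

REF = [-3 2 5 4; 0 -5 -4 4; 0 0 3 0]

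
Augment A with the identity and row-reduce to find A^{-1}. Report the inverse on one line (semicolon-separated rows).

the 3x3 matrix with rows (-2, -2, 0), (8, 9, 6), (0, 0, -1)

Gauss-Jordan on [A | I]:
R1 <- (1/-2)*R1:  [    1     1     0  |  -1/2     0     0 ]
R2 <- R2 - (8)*R1:  [ 0  1  6  |  4  1  0 ]
R1 <- R1 - (1)*R2:  [    1     0    -6  |  -9/2    -1     0 ]
R3 <- (1/-1)*R3:  [  0   0   1  |   0   0  -1 ]
R1 <- R1 - (-6)*R3:  [    1     0     0  |  -9/2    -1    -6 ]
R2 <- R2 - (6)*R3:  [ 0  1  0  |  4  1  6 ]
Right block of [I | A^{-1}] is the inverse:
[ -9/2  -1  -6 ]
[    4   1   6 ]
[    0   0  -1 ]

inverse = [-9/2 -1 -6; 4 1 6; 0 0 -1]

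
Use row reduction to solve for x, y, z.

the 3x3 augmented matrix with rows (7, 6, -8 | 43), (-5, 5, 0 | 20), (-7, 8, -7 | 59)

(-1, 3, -4)

Forward elimination on [A|b]:
R2 <- R2 - (-5/7)*R1:  [     0   65/7  -40/7  355/7 ]
R3 <- R3 - (-1)*R1:  [   0   14  -15  102 ]
R3 <- R3 - (98/65)*R2:  [      0       0  -83/13  332/13 ]
Row echelon form:
[ 7     6      -8  |      43 ]
[ 0  65/7   -40/7  |   355/7 ]
[ 0     0  -83/13  |  332/13 ]
Back-substitution:
z = (332/13) / (-83/13) = -4
y = (355/7 - (-40/7)*(-4)) / (65/7) = 3
x = (43 - (6)*(3) - (-8)*(-4)) / 7 = -1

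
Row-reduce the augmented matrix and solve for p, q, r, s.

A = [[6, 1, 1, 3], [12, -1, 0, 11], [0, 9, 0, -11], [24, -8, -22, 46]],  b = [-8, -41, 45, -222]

(-3, 5, 5, 0)

Forward elimination on [A|b]:
R2 <- R2 - (2)*R1:  [   0   -3   -2    5  -25 ]
R4 <- R4 - (4)*R1:  [    0   -12   -26    34  -190 ]
R3 <- R3 - (-3)*R2:  [   0    0   -6    4  -30 ]
R4 <- R4 - (4)*R2:  [   0    0  -18   14  -90 ]
R4 <- R4 - (3)*R3:  [ 0  0  0  2  0 ]
Row echelon form:
[ 6   1   1  3  |   -8 ]
[ 0  -3  -2  5  |  -25 ]
[ 0   0  -6  4  |  -30 ]
[ 0   0   0  2  |    0 ]
Back-substitution:
s = (0) / 2 = 0
r = (-30 - (4)*(0)) / -6 = 5
q = (-25 - (-2)*(5) - (5)*(0)) / -3 = 5
p = (-8 - (1)*(5) - (1)*(5) - (3)*(0)) / 6 = -3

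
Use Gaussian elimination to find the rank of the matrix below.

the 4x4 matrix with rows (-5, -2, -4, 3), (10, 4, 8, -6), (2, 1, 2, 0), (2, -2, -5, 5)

rank(A) = 3

Row reduction:
R2 <- R2 - (-2)*R1:  [ 0  0  0  0 ]
R3 <- R3 - (-2/5)*R1:  [   0  1/5  2/5  6/5 ]
R4 <- R4 - (-2/5)*R1:  [     0  -14/5  -33/5   31/5 ]
R2 <-> R3   (pivot in column 2 was zero)
[ -5     -2     -4     3 ]
[  0    1/5    2/5   6/5 ]
[  0      0      0     0 ]
[  0  -14/5  -33/5  31/5 ]
R4 <- R4 - (-14)*R2:  [  0   0  -1  23 ]
R3 <-> R4   (pivot in column 3 was zero)
[ -5   -2   -4    3 ]
[  0  1/5  2/5  6/5 ]
[  0    0   -1   23 ]
[  0    0    0    0 ]
Row echelon form:
[ -5   -2   -4    3 ]
[  0  1/5  2/5  6/5 ]
[  0    0   -1   23 ]
[  0    0    0    0 ]
Nonzero rows / pivot columns: 3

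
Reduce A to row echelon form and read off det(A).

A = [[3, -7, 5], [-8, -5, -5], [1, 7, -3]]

Forward elimination:
R2 <- R2 - (-8/3)*R1:  [     0  -71/3   25/3 ]
R3 <- R3 - (1/3)*R1:  [     0   28/3  -14/3 ]
R3 <- R3 - (-28/71)*R2:  [      0       0  -98/71 ]
Upper-triangular form:
[ 3     -7       5 ]
[ 0  -71/3    25/3 ]
[ 0      0  -98/71 ]
det(A) = (-1)^0 * (3) * (-71/3) * (-98/71) = 98  (0 row swaps -> sign +1)

det(A) = 98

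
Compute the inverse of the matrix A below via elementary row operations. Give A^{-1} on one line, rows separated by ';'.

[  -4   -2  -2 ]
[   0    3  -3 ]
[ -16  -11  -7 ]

Gauss-Jordan on [A | I]:
R1 <- (1/-4)*R1:  [    1   1/2   1/2  |  -1/4     0     0 ]
R3 <- R3 - (-16)*R1:  [  0  -3   1  |  -4   0   1 ]
R2 <- (1/3)*R2:  [   0    1   -1  |    0  1/3    0 ]
R1 <- R1 - (1/2)*R2:  [    1     0     1  |  -1/4  -1/6     0 ]
R3 <- R3 - (-3)*R2:  [  0   0  -2  |  -4   1   1 ]
R3 <- (1/-2)*R3:  [    0     0     1  |     2  -1/2  -1/2 ]
R1 <- R1 - (1)*R3:  [    1     0     0  |  -9/4   1/3   1/2 ]
R2 <- R2 - (-1)*R3:  [    0     1     0  |     2  -1/6  -1/2 ]
Right block of [I | A^{-1}] is the inverse:
[ -9/4   1/3   1/2 ]
[    2  -1/6  -1/2 ]
[    2  -1/2  -1/2 ]

inverse = [-9/4 1/3 1/2; 2 -1/6 -1/2; 2 -1/2 -1/2]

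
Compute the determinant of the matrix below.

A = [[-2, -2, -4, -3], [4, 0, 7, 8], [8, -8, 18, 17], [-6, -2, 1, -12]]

det(A) = 240

Forward elimination:
R2 <- R2 - (-2)*R1:  [  0  -4  -1   2 ]
R3 <- R3 - (-4)*R1:  [   0  -16    2    5 ]
R4 <- R4 - (3)*R1:  [  0   4  13  -3 ]
R3 <- R3 - (4)*R2:  [  0   0   6  -3 ]
R4 <- R4 - (-1)*R2:  [  0   0  12  -1 ]
R4 <- R4 - (2)*R3:  [ 0  0  0  5 ]
Upper-triangular form:
[ -2  -2  -4  -3 ]
[  0  -4  -1   2 ]
[  0   0   6  -3 ]
[  0   0   0   5 ]
det(A) = (-1)^0 * (-2) * (-4) * (6) * (5) = 240  (0 row swaps -> sign +1)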